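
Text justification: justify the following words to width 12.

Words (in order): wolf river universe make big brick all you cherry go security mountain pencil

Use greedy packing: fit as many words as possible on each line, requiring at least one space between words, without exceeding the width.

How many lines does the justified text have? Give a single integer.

Line 1: ['wolf', 'river'] (min_width=10, slack=2)
Line 2: ['universe'] (min_width=8, slack=4)
Line 3: ['make', 'big'] (min_width=8, slack=4)
Line 4: ['brick', 'all'] (min_width=9, slack=3)
Line 5: ['you', 'cherry'] (min_width=10, slack=2)
Line 6: ['go', 'security'] (min_width=11, slack=1)
Line 7: ['mountain'] (min_width=8, slack=4)
Line 8: ['pencil'] (min_width=6, slack=6)
Total lines: 8

Answer: 8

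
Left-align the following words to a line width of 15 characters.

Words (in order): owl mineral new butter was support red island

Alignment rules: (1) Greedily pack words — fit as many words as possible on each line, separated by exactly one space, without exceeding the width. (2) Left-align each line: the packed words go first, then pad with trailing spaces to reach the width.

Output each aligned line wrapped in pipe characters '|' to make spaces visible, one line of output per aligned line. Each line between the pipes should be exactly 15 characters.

Answer: |owl mineral new|
|butter was     |
|support red    |
|island         |

Derivation:
Line 1: ['owl', 'mineral', 'new'] (min_width=15, slack=0)
Line 2: ['butter', 'was'] (min_width=10, slack=5)
Line 3: ['support', 'red'] (min_width=11, slack=4)
Line 4: ['island'] (min_width=6, slack=9)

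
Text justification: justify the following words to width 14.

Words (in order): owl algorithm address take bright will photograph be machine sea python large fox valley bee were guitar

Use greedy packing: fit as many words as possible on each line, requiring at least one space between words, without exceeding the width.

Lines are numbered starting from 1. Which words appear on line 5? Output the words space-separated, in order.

Line 1: ['owl', 'algorithm'] (min_width=13, slack=1)
Line 2: ['address', 'take'] (min_width=12, slack=2)
Line 3: ['bright', 'will'] (min_width=11, slack=3)
Line 4: ['photograph', 'be'] (min_width=13, slack=1)
Line 5: ['machine', 'sea'] (min_width=11, slack=3)
Line 6: ['python', 'large'] (min_width=12, slack=2)
Line 7: ['fox', 'valley', 'bee'] (min_width=14, slack=0)
Line 8: ['were', 'guitar'] (min_width=11, slack=3)

Answer: machine sea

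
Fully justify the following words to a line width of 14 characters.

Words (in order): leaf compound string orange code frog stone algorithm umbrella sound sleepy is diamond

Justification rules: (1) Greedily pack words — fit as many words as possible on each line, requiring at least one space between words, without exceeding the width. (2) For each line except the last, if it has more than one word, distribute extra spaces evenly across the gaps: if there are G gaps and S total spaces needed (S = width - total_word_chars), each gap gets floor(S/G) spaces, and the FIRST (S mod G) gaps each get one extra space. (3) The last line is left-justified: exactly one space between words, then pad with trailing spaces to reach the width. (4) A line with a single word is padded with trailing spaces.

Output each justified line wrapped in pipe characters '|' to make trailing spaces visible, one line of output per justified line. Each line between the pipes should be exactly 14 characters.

Answer: |leaf  compound|
|string  orange|
|code      frog|
|stone         |
|algorithm     |
|umbrella sound|
|sleepy      is|
|diamond       |

Derivation:
Line 1: ['leaf', 'compound'] (min_width=13, slack=1)
Line 2: ['string', 'orange'] (min_width=13, slack=1)
Line 3: ['code', 'frog'] (min_width=9, slack=5)
Line 4: ['stone'] (min_width=5, slack=9)
Line 5: ['algorithm'] (min_width=9, slack=5)
Line 6: ['umbrella', 'sound'] (min_width=14, slack=0)
Line 7: ['sleepy', 'is'] (min_width=9, slack=5)
Line 8: ['diamond'] (min_width=7, slack=7)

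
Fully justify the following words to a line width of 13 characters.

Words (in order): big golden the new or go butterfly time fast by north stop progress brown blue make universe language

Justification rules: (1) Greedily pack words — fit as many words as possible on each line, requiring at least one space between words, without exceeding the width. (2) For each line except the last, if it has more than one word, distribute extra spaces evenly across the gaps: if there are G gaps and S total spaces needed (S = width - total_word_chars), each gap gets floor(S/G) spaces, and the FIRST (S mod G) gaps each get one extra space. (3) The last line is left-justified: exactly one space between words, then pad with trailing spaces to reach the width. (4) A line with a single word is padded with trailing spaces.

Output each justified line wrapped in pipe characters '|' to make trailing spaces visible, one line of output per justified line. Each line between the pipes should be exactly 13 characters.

Answer: |big    golden|
|the new or go|
|butterfly    |
|time  fast by|
|north    stop|
|progress     |
|brown    blue|
|make universe|
|language     |

Derivation:
Line 1: ['big', 'golden'] (min_width=10, slack=3)
Line 2: ['the', 'new', 'or', 'go'] (min_width=13, slack=0)
Line 3: ['butterfly'] (min_width=9, slack=4)
Line 4: ['time', 'fast', 'by'] (min_width=12, slack=1)
Line 5: ['north', 'stop'] (min_width=10, slack=3)
Line 6: ['progress'] (min_width=8, slack=5)
Line 7: ['brown', 'blue'] (min_width=10, slack=3)
Line 8: ['make', 'universe'] (min_width=13, slack=0)
Line 9: ['language'] (min_width=8, slack=5)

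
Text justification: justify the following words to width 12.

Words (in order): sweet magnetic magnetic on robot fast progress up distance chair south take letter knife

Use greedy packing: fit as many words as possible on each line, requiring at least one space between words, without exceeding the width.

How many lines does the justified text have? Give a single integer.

Line 1: ['sweet'] (min_width=5, slack=7)
Line 2: ['magnetic'] (min_width=8, slack=4)
Line 3: ['magnetic', 'on'] (min_width=11, slack=1)
Line 4: ['robot', 'fast'] (min_width=10, slack=2)
Line 5: ['progress', 'up'] (min_width=11, slack=1)
Line 6: ['distance'] (min_width=8, slack=4)
Line 7: ['chair', 'south'] (min_width=11, slack=1)
Line 8: ['take', 'letter'] (min_width=11, slack=1)
Line 9: ['knife'] (min_width=5, slack=7)
Total lines: 9

Answer: 9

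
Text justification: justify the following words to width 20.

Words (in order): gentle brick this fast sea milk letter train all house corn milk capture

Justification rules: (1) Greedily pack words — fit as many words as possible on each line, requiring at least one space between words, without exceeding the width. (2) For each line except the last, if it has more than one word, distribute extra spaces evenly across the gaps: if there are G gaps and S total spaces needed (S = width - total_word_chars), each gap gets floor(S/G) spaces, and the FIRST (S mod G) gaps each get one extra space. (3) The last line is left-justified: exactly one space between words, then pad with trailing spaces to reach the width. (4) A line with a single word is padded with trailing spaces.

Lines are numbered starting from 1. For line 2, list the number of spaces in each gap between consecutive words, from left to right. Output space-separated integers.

Line 1: ['gentle', 'brick', 'this'] (min_width=17, slack=3)
Line 2: ['fast', 'sea', 'milk', 'letter'] (min_width=20, slack=0)
Line 3: ['train', 'all', 'house', 'corn'] (min_width=20, slack=0)
Line 4: ['milk', 'capture'] (min_width=12, slack=8)

Answer: 1 1 1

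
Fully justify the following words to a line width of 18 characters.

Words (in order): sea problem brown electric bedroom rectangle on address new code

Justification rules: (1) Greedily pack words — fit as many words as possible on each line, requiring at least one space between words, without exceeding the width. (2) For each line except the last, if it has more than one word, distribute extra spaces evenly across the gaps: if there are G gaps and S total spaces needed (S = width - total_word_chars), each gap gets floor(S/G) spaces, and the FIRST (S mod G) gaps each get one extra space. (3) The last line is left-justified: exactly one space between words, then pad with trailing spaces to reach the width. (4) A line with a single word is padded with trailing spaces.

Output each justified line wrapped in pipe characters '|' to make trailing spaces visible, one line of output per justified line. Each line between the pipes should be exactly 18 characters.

Line 1: ['sea', 'problem', 'brown'] (min_width=17, slack=1)
Line 2: ['electric', 'bedroom'] (min_width=16, slack=2)
Line 3: ['rectangle', 'on'] (min_width=12, slack=6)
Line 4: ['address', 'new', 'code'] (min_width=16, slack=2)

Answer: |sea  problem brown|
|electric   bedroom|
|rectangle       on|
|address new code  |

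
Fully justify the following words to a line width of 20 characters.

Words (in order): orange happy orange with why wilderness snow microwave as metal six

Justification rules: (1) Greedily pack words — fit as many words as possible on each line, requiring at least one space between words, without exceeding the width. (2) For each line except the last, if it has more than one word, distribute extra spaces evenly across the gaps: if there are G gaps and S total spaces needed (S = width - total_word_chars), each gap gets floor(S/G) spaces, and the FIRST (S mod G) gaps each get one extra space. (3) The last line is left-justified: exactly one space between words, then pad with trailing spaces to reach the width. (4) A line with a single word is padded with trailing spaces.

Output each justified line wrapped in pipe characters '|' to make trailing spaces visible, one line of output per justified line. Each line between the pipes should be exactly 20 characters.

Answer: |orange  happy orange|
|with  why wilderness|
|snow   microwave  as|
|metal six           |

Derivation:
Line 1: ['orange', 'happy', 'orange'] (min_width=19, slack=1)
Line 2: ['with', 'why', 'wilderness'] (min_width=19, slack=1)
Line 3: ['snow', 'microwave', 'as'] (min_width=17, slack=3)
Line 4: ['metal', 'six'] (min_width=9, slack=11)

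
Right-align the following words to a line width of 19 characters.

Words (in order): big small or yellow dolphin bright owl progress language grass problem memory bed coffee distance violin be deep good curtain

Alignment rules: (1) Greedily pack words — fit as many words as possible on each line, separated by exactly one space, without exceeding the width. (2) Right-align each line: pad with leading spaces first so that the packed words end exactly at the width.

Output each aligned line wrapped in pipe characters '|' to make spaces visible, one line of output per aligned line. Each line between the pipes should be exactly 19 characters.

Line 1: ['big', 'small', 'or', 'yellow'] (min_width=19, slack=0)
Line 2: ['dolphin', 'bright', 'owl'] (min_width=18, slack=1)
Line 3: ['progress', 'language'] (min_width=17, slack=2)
Line 4: ['grass', 'problem'] (min_width=13, slack=6)
Line 5: ['memory', 'bed', 'coffee'] (min_width=17, slack=2)
Line 6: ['distance', 'violin', 'be'] (min_width=18, slack=1)
Line 7: ['deep', 'good', 'curtain'] (min_width=17, slack=2)

Answer: |big small or yellow|
| dolphin bright owl|
|  progress language|
|      grass problem|
|  memory bed coffee|
| distance violin be|
|  deep good curtain|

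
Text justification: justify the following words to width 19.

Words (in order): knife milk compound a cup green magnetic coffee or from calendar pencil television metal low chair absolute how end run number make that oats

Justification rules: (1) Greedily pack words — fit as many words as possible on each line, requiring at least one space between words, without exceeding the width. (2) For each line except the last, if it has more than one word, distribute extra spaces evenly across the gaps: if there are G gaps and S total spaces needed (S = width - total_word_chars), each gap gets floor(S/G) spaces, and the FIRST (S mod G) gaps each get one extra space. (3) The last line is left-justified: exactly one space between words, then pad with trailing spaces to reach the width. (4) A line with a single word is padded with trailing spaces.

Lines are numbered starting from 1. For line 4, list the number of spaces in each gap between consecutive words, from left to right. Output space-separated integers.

Line 1: ['knife', 'milk', 'compound'] (min_width=19, slack=0)
Line 2: ['a', 'cup', 'green'] (min_width=11, slack=8)
Line 3: ['magnetic', 'coffee', 'or'] (min_width=18, slack=1)
Line 4: ['from', 'calendar'] (min_width=13, slack=6)
Line 5: ['pencil', 'television'] (min_width=17, slack=2)
Line 6: ['metal', 'low', 'chair'] (min_width=15, slack=4)
Line 7: ['absolute', 'how', 'end'] (min_width=16, slack=3)
Line 8: ['run', 'number', 'make'] (min_width=15, slack=4)
Line 9: ['that', 'oats'] (min_width=9, slack=10)

Answer: 7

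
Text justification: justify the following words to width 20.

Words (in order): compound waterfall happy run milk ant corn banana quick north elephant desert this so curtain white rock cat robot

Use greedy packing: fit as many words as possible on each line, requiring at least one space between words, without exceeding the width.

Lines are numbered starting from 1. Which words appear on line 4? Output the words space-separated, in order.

Line 1: ['compound', 'waterfall'] (min_width=18, slack=2)
Line 2: ['happy', 'run', 'milk', 'ant'] (min_width=18, slack=2)
Line 3: ['corn', 'banana', 'quick'] (min_width=17, slack=3)
Line 4: ['north', 'elephant'] (min_width=14, slack=6)
Line 5: ['desert', 'this', 'so'] (min_width=14, slack=6)
Line 6: ['curtain', 'white', 'rock'] (min_width=18, slack=2)
Line 7: ['cat', 'robot'] (min_width=9, slack=11)

Answer: north elephant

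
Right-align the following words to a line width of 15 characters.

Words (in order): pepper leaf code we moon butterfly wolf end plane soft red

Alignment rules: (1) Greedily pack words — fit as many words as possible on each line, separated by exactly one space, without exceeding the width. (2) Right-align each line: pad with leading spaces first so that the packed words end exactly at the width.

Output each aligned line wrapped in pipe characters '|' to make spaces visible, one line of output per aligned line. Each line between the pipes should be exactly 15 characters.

Answer: |    pepper leaf|
|   code we moon|
| butterfly wolf|
| end plane soft|
|            red|

Derivation:
Line 1: ['pepper', 'leaf'] (min_width=11, slack=4)
Line 2: ['code', 'we', 'moon'] (min_width=12, slack=3)
Line 3: ['butterfly', 'wolf'] (min_width=14, slack=1)
Line 4: ['end', 'plane', 'soft'] (min_width=14, slack=1)
Line 5: ['red'] (min_width=3, slack=12)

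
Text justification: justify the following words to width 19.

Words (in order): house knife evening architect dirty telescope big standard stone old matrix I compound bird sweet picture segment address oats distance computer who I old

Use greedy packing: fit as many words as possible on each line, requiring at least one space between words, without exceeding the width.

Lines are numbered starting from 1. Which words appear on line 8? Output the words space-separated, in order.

Line 1: ['house', 'knife', 'evening'] (min_width=19, slack=0)
Line 2: ['architect', 'dirty'] (min_width=15, slack=4)
Line 3: ['telescope', 'big'] (min_width=13, slack=6)
Line 4: ['standard', 'stone', 'old'] (min_width=18, slack=1)
Line 5: ['matrix', 'I', 'compound'] (min_width=17, slack=2)
Line 6: ['bird', 'sweet', 'picture'] (min_width=18, slack=1)
Line 7: ['segment', 'address'] (min_width=15, slack=4)
Line 8: ['oats', 'distance'] (min_width=13, slack=6)
Line 9: ['computer', 'who', 'I', 'old'] (min_width=18, slack=1)

Answer: oats distance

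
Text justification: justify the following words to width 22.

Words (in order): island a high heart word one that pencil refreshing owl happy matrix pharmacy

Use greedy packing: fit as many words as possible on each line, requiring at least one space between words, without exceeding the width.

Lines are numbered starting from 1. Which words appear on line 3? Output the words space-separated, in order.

Line 1: ['island', 'a', 'high', 'heart'] (min_width=19, slack=3)
Line 2: ['word', 'one', 'that', 'pencil'] (min_width=20, slack=2)
Line 3: ['refreshing', 'owl', 'happy'] (min_width=20, slack=2)
Line 4: ['matrix', 'pharmacy'] (min_width=15, slack=7)

Answer: refreshing owl happy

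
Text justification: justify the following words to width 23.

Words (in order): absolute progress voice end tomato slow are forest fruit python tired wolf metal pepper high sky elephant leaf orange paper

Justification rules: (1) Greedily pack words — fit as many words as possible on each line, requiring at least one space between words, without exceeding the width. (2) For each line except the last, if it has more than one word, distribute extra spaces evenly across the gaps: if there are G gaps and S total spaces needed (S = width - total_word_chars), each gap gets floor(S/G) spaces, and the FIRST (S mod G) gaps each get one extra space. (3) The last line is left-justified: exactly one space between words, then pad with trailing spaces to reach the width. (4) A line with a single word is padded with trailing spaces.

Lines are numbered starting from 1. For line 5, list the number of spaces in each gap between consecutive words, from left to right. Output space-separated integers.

Answer: 2 1 1

Derivation:
Line 1: ['absolute', 'progress', 'voice'] (min_width=23, slack=0)
Line 2: ['end', 'tomato', 'slow', 'are'] (min_width=19, slack=4)
Line 3: ['forest', 'fruit', 'python'] (min_width=19, slack=4)
Line 4: ['tired', 'wolf', 'metal', 'pepper'] (min_width=23, slack=0)
Line 5: ['high', 'sky', 'elephant', 'leaf'] (min_width=22, slack=1)
Line 6: ['orange', 'paper'] (min_width=12, slack=11)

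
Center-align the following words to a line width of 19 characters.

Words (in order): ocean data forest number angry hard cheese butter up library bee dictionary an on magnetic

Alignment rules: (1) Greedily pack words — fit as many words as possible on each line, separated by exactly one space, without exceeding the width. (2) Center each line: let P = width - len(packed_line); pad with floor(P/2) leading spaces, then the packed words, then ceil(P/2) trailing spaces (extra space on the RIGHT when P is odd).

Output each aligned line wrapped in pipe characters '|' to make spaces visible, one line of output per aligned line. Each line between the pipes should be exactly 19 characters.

Line 1: ['ocean', 'data', 'forest'] (min_width=17, slack=2)
Line 2: ['number', 'angry', 'hard'] (min_width=17, slack=2)
Line 3: ['cheese', 'butter', 'up'] (min_width=16, slack=3)
Line 4: ['library', 'bee'] (min_width=11, slack=8)
Line 5: ['dictionary', 'an', 'on'] (min_width=16, slack=3)
Line 6: ['magnetic'] (min_width=8, slack=11)

Answer: | ocean data forest |
| number angry hard |
| cheese butter up  |
|    library bee    |
| dictionary an on  |
|     magnetic      |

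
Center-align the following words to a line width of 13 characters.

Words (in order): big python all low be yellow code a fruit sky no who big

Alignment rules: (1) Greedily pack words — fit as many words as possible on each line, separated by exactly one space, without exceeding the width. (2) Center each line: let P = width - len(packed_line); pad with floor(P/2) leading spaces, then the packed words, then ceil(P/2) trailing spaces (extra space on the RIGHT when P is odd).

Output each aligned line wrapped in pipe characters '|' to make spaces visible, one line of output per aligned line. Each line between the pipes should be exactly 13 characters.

Line 1: ['big', 'python'] (min_width=10, slack=3)
Line 2: ['all', 'low', 'be'] (min_width=10, slack=3)
Line 3: ['yellow', 'code', 'a'] (min_width=13, slack=0)
Line 4: ['fruit', 'sky', 'no'] (min_width=12, slack=1)
Line 5: ['who', 'big'] (min_width=7, slack=6)

Answer: | big python  |
| all low be  |
|yellow code a|
|fruit sky no |
|   who big   |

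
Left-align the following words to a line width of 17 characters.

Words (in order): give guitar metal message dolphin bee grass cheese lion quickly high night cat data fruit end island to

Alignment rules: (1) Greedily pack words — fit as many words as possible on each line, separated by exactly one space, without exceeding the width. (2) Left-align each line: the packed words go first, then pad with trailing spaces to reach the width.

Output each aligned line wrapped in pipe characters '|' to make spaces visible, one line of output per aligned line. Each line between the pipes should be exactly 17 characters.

Answer: |give guitar metal|
|message dolphin  |
|bee grass cheese |
|lion quickly high|
|night cat data   |
|fruit end island |
|to               |

Derivation:
Line 1: ['give', 'guitar', 'metal'] (min_width=17, slack=0)
Line 2: ['message', 'dolphin'] (min_width=15, slack=2)
Line 3: ['bee', 'grass', 'cheese'] (min_width=16, slack=1)
Line 4: ['lion', 'quickly', 'high'] (min_width=17, slack=0)
Line 5: ['night', 'cat', 'data'] (min_width=14, slack=3)
Line 6: ['fruit', 'end', 'island'] (min_width=16, slack=1)
Line 7: ['to'] (min_width=2, slack=15)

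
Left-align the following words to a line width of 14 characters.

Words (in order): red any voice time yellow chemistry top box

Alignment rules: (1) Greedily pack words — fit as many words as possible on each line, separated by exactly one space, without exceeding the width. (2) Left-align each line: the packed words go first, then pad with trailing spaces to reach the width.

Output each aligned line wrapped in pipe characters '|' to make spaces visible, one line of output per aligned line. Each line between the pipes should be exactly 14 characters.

Answer: |red any voice |
|time yellow   |
|chemistry top |
|box           |

Derivation:
Line 1: ['red', 'any', 'voice'] (min_width=13, slack=1)
Line 2: ['time', 'yellow'] (min_width=11, slack=3)
Line 3: ['chemistry', 'top'] (min_width=13, slack=1)
Line 4: ['box'] (min_width=3, slack=11)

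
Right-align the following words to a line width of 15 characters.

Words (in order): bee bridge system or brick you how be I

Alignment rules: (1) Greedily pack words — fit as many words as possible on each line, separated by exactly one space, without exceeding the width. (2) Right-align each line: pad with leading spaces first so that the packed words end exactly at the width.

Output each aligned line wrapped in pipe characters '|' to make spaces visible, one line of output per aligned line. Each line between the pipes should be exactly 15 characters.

Line 1: ['bee', 'bridge'] (min_width=10, slack=5)
Line 2: ['system', 'or', 'brick'] (min_width=15, slack=0)
Line 3: ['you', 'how', 'be', 'I'] (min_width=12, slack=3)

Answer: |     bee bridge|
|system or brick|
|   you how be I|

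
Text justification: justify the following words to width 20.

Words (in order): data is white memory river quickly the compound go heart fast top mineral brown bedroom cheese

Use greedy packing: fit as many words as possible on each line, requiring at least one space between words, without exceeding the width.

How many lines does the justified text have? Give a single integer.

Line 1: ['data', 'is', 'white', 'memory'] (min_width=20, slack=0)
Line 2: ['river', 'quickly', 'the'] (min_width=17, slack=3)
Line 3: ['compound', 'go', 'heart'] (min_width=17, slack=3)
Line 4: ['fast', 'top', 'mineral'] (min_width=16, slack=4)
Line 5: ['brown', 'bedroom', 'cheese'] (min_width=20, slack=0)
Total lines: 5

Answer: 5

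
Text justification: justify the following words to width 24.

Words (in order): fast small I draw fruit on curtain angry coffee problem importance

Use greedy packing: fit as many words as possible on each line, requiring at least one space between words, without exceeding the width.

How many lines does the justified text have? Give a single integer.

Answer: 3

Derivation:
Line 1: ['fast', 'small', 'I', 'draw', 'fruit'] (min_width=23, slack=1)
Line 2: ['on', 'curtain', 'angry', 'coffee'] (min_width=23, slack=1)
Line 3: ['problem', 'importance'] (min_width=18, slack=6)
Total lines: 3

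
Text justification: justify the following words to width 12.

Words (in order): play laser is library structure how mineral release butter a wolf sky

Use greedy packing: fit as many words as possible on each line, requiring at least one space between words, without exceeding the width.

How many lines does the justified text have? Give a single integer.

Answer: 7

Derivation:
Line 1: ['play', 'laser'] (min_width=10, slack=2)
Line 2: ['is', 'library'] (min_width=10, slack=2)
Line 3: ['structure'] (min_width=9, slack=3)
Line 4: ['how', 'mineral'] (min_width=11, slack=1)
Line 5: ['release'] (min_width=7, slack=5)
Line 6: ['butter', 'a'] (min_width=8, slack=4)
Line 7: ['wolf', 'sky'] (min_width=8, slack=4)
Total lines: 7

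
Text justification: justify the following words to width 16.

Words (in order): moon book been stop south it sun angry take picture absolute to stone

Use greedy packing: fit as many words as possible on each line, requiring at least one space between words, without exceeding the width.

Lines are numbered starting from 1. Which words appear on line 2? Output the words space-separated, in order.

Answer: stop south it

Derivation:
Line 1: ['moon', 'book', 'been'] (min_width=14, slack=2)
Line 2: ['stop', 'south', 'it'] (min_width=13, slack=3)
Line 3: ['sun', 'angry', 'take'] (min_width=14, slack=2)
Line 4: ['picture', 'absolute'] (min_width=16, slack=0)
Line 5: ['to', 'stone'] (min_width=8, slack=8)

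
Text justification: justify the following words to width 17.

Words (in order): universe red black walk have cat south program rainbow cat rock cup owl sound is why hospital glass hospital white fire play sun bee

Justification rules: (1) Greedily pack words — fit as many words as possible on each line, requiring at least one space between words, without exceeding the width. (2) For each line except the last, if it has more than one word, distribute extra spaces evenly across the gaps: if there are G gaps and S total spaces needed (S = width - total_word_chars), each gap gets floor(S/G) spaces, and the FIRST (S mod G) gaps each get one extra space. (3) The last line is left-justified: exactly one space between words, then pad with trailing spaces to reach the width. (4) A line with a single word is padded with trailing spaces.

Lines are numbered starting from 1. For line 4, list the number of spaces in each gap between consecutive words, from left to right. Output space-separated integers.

Answer: 2 1

Derivation:
Line 1: ['universe', 'red'] (min_width=12, slack=5)
Line 2: ['black', 'walk', 'have'] (min_width=15, slack=2)
Line 3: ['cat', 'south', 'program'] (min_width=17, slack=0)
Line 4: ['rainbow', 'cat', 'rock'] (min_width=16, slack=1)
Line 5: ['cup', 'owl', 'sound', 'is'] (min_width=16, slack=1)
Line 6: ['why', 'hospital'] (min_width=12, slack=5)
Line 7: ['glass', 'hospital'] (min_width=14, slack=3)
Line 8: ['white', 'fire', 'play'] (min_width=15, slack=2)
Line 9: ['sun', 'bee'] (min_width=7, slack=10)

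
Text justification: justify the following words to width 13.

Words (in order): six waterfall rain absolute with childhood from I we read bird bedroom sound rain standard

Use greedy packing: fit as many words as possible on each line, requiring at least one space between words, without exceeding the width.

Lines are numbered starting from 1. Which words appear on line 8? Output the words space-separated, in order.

Answer: rain standard

Derivation:
Line 1: ['six', 'waterfall'] (min_width=13, slack=0)
Line 2: ['rain', 'absolute'] (min_width=13, slack=0)
Line 3: ['with'] (min_width=4, slack=9)
Line 4: ['childhood'] (min_width=9, slack=4)
Line 5: ['from', 'I', 'we'] (min_width=9, slack=4)
Line 6: ['read', 'bird'] (min_width=9, slack=4)
Line 7: ['bedroom', 'sound'] (min_width=13, slack=0)
Line 8: ['rain', 'standard'] (min_width=13, slack=0)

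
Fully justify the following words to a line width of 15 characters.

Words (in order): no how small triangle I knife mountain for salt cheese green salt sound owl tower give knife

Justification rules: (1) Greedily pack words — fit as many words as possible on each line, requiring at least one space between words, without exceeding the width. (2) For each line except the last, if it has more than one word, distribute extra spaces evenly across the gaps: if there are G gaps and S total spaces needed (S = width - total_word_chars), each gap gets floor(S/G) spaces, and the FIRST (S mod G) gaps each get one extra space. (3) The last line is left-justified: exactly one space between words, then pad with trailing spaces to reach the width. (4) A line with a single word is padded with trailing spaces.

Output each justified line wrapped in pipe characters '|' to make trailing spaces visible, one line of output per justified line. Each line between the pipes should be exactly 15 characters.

Line 1: ['no', 'how', 'small'] (min_width=12, slack=3)
Line 2: ['triangle', 'I'] (min_width=10, slack=5)
Line 3: ['knife', 'mountain'] (min_width=14, slack=1)
Line 4: ['for', 'salt', 'cheese'] (min_width=15, slack=0)
Line 5: ['green', 'salt'] (min_width=10, slack=5)
Line 6: ['sound', 'owl', 'tower'] (min_width=15, slack=0)
Line 7: ['give', 'knife'] (min_width=10, slack=5)

Answer: |no   how  small|
|triangle      I|
|knife  mountain|
|for salt cheese|
|green      salt|
|sound owl tower|
|give knife     |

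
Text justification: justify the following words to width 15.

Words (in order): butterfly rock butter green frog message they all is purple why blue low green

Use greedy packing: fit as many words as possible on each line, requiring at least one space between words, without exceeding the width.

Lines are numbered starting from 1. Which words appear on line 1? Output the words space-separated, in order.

Line 1: ['butterfly', 'rock'] (min_width=14, slack=1)
Line 2: ['butter', 'green'] (min_width=12, slack=3)
Line 3: ['frog', 'message'] (min_width=12, slack=3)
Line 4: ['they', 'all', 'is'] (min_width=11, slack=4)
Line 5: ['purple', 'why', 'blue'] (min_width=15, slack=0)
Line 6: ['low', 'green'] (min_width=9, slack=6)

Answer: butterfly rock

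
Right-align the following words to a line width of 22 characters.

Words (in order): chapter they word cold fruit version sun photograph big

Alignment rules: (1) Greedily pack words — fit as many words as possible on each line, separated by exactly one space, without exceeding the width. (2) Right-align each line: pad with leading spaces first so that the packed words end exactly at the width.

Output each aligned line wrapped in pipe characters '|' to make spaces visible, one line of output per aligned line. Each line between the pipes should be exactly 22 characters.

Line 1: ['chapter', 'they', 'word', 'cold'] (min_width=22, slack=0)
Line 2: ['fruit', 'version', 'sun'] (min_width=17, slack=5)
Line 3: ['photograph', 'big'] (min_width=14, slack=8)

Answer: |chapter they word cold|
|     fruit version sun|
|        photograph big|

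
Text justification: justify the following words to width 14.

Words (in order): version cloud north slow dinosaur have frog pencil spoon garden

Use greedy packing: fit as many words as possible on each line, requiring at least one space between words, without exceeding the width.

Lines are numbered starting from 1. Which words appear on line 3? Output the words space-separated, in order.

Line 1: ['version', 'cloud'] (min_width=13, slack=1)
Line 2: ['north', 'slow'] (min_width=10, slack=4)
Line 3: ['dinosaur', 'have'] (min_width=13, slack=1)
Line 4: ['frog', 'pencil'] (min_width=11, slack=3)
Line 5: ['spoon', 'garden'] (min_width=12, slack=2)

Answer: dinosaur have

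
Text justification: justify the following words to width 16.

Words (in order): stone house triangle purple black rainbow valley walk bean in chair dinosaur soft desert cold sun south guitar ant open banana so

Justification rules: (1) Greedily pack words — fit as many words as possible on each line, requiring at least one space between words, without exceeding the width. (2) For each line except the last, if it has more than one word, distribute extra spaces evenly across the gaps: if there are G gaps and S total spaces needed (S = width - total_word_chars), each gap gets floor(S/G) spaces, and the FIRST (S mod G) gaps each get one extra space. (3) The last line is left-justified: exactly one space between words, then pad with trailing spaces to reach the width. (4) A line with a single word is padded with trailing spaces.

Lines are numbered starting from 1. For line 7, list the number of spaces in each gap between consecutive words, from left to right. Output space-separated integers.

Line 1: ['stone', 'house'] (min_width=11, slack=5)
Line 2: ['triangle', 'purple'] (min_width=15, slack=1)
Line 3: ['black', 'rainbow'] (min_width=13, slack=3)
Line 4: ['valley', 'walk', 'bean'] (min_width=16, slack=0)
Line 5: ['in', 'chair'] (min_width=8, slack=8)
Line 6: ['dinosaur', 'soft'] (min_width=13, slack=3)
Line 7: ['desert', 'cold', 'sun'] (min_width=15, slack=1)
Line 8: ['south', 'guitar', 'ant'] (min_width=16, slack=0)
Line 9: ['open', 'banana', 'so'] (min_width=14, slack=2)

Answer: 2 1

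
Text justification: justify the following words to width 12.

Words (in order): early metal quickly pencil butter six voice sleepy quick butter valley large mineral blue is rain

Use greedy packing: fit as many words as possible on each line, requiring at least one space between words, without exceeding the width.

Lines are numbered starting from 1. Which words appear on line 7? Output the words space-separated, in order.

Line 1: ['early', 'metal'] (min_width=11, slack=1)
Line 2: ['quickly'] (min_width=7, slack=5)
Line 3: ['pencil'] (min_width=6, slack=6)
Line 4: ['butter', 'six'] (min_width=10, slack=2)
Line 5: ['voice', 'sleepy'] (min_width=12, slack=0)
Line 6: ['quick', 'butter'] (min_width=12, slack=0)
Line 7: ['valley', 'large'] (min_width=12, slack=0)
Line 8: ['mineral', 'blue'] (min_width=12, slack=0)
Line 9: ['is', 'rain'] (min_width=7, slack=5)

Answer: valley large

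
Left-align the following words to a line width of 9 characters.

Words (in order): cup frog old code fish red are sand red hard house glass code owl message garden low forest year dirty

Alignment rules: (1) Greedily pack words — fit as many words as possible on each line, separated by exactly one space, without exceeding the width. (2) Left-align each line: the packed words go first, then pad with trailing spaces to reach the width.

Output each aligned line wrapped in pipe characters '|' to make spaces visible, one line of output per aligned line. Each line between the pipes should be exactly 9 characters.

Line 1: ['cup', 'frog'] (min_width=8, slack=1)
Line 2: ['old', 'code'] (min_width=8, slack=1)
Line 3: ['fish', 'red'] (min_width=8, slack=1)
Line 4: ['are', 'sand'] (min_width=8, slack=1)
Line 5: ['red', 'hard'] (min_width=8, slack=1)
Line 6: ['house'] (min_width=5, slack=4)
Line 7: ['glass'] (min_width=5, slack=4)
Line 8: ['code', 'owl'] (min_width=8, slack=1)
Line 9: ['message'] (min_width=7, slack=2)
Line 10: ['garden'] (min_width=6, slack=3)
Line 11: ['low'] (min_width=3, slack=6)
Line 12: ['forest'] (min_width=6, slack=3)
Line 13: ['year'] (min_width=4, slack=5)
Line 14: ['dirty'] (min_width=5, slack=4)

Answer: |cup frog |
|old code |
|fish red |
|are sand |
|red hard |
|house    |
|glass    |
|code owl |
|message  |
|garden   |
|low      |
|forest   |
|year     |
|dirty    |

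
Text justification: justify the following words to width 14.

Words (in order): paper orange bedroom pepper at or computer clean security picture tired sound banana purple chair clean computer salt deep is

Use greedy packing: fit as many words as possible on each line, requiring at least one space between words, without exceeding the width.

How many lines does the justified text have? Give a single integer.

Line 1: ['paper', 'orange'] (min_width=12, slack=2)
Line 2: ['bedroom', 'pepper'] (min_width=14, slack=0)
Line 3: ['at', 'or', 'computer'] (min_width=14, slack=0)
Line 4: ['clean', 'security'] (min_width=14, slack=0)
Line 5: ['picture', 'tired'] (min_width=13, slack=1)
Line 6: ['sound', 'banana'] (min_width=12, slack=2)
Line 7: ['purple', 'chair'] (min_width=12, slack=2)
Line 8: ['clean', 'computer'] (min_width=14, slack=0)
Line 9: ['salt', 'deep', 'is'] (min_width=12, slack=2)
Total lines: 9

Answer: 9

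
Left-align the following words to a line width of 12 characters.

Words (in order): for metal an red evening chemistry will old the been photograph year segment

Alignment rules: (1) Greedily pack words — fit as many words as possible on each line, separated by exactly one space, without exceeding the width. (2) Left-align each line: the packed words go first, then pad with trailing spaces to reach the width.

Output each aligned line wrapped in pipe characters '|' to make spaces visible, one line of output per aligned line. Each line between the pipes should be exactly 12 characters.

Line 1: ['for', 'metal', 'an'] (min_width=12, slack=0)
Line 2: ['red', 'evening'] (min_width=11, slack=1)
Line 3: ['chemistry'] (min_width=9, slack=3)
Line 4: ['will', 'old', 'the'] (min_width=12, slack=0)
Line 5: ['been'] (min_width=4, slack=8)
Line 6: ['photograph'] (min_width=10, slack=2)
Line 7: ['year', 'segment'] (min_width=12, slack=0)

Answer: |for metal an|
|red evening |
|chemistry   |
|will old the|
|been        |
|photograph  |
|year segment|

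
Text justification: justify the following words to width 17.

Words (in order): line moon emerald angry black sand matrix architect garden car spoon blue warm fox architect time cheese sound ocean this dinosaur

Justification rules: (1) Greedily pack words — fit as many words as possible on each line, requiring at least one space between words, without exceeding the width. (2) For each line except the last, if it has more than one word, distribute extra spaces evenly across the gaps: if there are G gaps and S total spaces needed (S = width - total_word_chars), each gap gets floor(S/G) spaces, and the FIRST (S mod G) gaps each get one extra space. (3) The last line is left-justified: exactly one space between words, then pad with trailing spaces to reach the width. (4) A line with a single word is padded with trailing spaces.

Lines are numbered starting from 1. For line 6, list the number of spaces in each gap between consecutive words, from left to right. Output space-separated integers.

Answer: 4

Derivation:
Line 1: ['line', 'moon', 'emerald'] (min_width=17, slack=0)
Line 2: ['angry', 'black', 'sand'] (min_width=16, slack=1)
Line 3: ['matrix', 'architect'] (min_width=16, slack=1)
Line 4: ['garden', 'car', 'spoon'] (min_width=16, slack=1)
Line 5: ['blue', 'warm', 'fox'] (min_width=13, slack=4)
Line 6: ['architect', 'time'] (min_width=14, slack=3)
Line 7: ['cheese', 'sound'] (min_width=12, slack=5)
Line 8: ['ocean', 'this'] (min_width=10, slack=7)
Line 9: ['dinosaur'] (min_width=8, slack=9)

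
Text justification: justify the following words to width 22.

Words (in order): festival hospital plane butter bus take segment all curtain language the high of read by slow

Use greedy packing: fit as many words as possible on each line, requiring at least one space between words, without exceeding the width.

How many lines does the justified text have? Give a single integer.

Line 1: ['festival', 'hospital'] (min_width=17, slack=5)
Line 2: ['plane', 'butter', 'bus', 'take'] (min_width=21, slack=1)
Line 3: ['segment', 'all', 'curtain'] (min_width=19, slack=3)
Line 4: ['language', 'the', 'high', 'of'] (min_width=20, slack=2)
Line 5: ['read', 'by', 'slow'] (min_width=12, slack=10)
Total lines: 5

Answer: 5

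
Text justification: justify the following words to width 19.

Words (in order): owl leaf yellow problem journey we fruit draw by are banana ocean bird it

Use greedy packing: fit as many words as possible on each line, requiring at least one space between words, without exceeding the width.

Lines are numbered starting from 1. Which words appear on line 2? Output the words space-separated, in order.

Answer: problem journey we

Derivation:
Line 1: ['owl', 'leaf', 'yellow'] (min_width=15, slack=4)
Line 2: ['problem', 'journey', 'we'] (min_width=18, slack=1)
Line 3: ['fruit', 'draw', 'by', 'are'] (min_width=17, slack=2)
Line 4: ['banana', 'ocean', 'bird'] (min_width=17, slack=2)
Line 5: ['it'] (min_width=2, slack=17)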